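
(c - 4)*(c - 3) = c^2 - 7*c + 12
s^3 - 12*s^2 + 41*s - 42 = (s - 7)*(s - 3)*(s - 2)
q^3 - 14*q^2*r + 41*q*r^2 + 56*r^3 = (q - 8*r)*(q - 7*r)*(q + r)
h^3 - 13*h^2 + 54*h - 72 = (h - 6)*(h - 4)*(h - 3)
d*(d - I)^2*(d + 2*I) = d^4 + 3*d^2 - 2*I*d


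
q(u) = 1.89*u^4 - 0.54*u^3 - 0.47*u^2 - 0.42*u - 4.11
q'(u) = 7.56*u^3 - 1.62*u^2 - 0.94*u - 0.42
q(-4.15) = 588.74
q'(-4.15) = -564.76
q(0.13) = -4.17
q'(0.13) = -0.55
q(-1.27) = 1.69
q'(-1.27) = -17.32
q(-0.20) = -4.04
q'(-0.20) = -0.36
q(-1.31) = 2.41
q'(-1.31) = -18.96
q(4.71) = 857.20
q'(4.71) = 749.14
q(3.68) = 307.69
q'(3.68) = 350.94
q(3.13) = 154.81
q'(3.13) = 212.59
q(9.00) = 11960.67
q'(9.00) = 5371.14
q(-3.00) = 160.59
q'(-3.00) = -216.30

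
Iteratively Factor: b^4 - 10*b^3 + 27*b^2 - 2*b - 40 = (b + 1)*(b^3 - 11*b^2 + 38*b - 40) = (b - 5)*(b + 1)*(b^2 - 6*b + 8) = (b - 5)*(b - 2)*(b + 1)*(b - 4)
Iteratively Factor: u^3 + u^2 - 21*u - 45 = (u + 3)*(u^2 - 2*u - 15) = (u - 5)*(u + 3)*(u + 3)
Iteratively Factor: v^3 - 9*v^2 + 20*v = (v - 5)*(v^2 - 4*v) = (v - 5)*(v - 4)*(v)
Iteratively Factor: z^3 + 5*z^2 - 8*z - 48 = (z + 4)*(z^2 + z - 12) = (z - 3)*(z + 4)*(z + 4)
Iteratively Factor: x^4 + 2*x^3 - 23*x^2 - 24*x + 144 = (x - 3)*(x^3 + 5*x^2 - 8*x - 48) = (x - 3)*(x + 4)*(x^2 + x - 12) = (x - 3)^2*(x + 4)*(x + 4)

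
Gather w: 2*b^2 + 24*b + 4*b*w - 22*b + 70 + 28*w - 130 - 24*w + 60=2*b^2 + 2*b + w*(4*b + 4)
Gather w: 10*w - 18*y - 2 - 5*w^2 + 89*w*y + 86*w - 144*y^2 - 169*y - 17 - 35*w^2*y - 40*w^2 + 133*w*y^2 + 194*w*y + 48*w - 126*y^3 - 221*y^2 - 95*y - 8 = w^2*(-35*y - 45) + w*(133*y^2 + 283*y + 144) - 126*y^3 - 365*y^2 - 282*y - 27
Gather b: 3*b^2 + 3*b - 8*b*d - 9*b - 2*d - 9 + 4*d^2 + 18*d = 3*b^2 + b*(-8*d - 6) + 4*d^2 + 16*d - 9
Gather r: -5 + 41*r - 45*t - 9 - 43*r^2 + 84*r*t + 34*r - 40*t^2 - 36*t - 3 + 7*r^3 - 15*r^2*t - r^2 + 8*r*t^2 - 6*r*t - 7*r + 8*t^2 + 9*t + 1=7*r^3 + r^2*(-15*t - 44) + r*(8*t^2 + 78*t + 68) - 32*t^2 - 72*t - 16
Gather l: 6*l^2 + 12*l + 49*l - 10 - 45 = 6*l^2 + 61*l - 55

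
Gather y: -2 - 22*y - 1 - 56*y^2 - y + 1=-56*y^2 - 23*y - 2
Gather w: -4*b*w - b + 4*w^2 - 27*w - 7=-b + 4*w^2 + w*(-4*b - 27) - 7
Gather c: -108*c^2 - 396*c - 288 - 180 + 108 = -108*c^2 - 396*c - 360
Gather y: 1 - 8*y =1 - 8*y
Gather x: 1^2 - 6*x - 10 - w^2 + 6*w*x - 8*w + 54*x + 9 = -w^2 - 8*w + x*(6*w + 48)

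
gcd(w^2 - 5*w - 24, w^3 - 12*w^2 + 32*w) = w - 8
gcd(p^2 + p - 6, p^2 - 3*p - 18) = p + 3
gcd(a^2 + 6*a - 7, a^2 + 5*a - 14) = a + 7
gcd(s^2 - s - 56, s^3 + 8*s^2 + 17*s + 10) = 1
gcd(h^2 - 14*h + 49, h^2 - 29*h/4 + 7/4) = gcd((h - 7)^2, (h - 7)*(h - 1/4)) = h - 7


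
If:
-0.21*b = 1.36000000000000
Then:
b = -6.48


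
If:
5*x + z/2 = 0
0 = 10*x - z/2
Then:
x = 0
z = 0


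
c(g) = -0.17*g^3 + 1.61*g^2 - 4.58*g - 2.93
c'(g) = -0.51*g^2 + 3.22*g - 4.58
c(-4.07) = 53.84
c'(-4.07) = -26.13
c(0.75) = -5.53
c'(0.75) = -2.45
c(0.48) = -4.78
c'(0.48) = -3.15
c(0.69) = -5.38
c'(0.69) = -2.60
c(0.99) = -6.05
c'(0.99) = -1.89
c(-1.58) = 9.00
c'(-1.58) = -10.94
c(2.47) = -6.98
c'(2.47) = 0.26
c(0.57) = -5.05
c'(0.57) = -2.91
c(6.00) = -9.17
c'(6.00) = -3.62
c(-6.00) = 119.23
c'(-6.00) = -42.26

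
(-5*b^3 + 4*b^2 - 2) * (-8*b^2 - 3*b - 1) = 40*b^5 - 17*b^4 - 7*b^3 + 12*b^2 + 6*b + 2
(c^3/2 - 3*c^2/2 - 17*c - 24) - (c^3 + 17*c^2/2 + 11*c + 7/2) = -c^3/2 - 10*c^2 - 28*c - 55/2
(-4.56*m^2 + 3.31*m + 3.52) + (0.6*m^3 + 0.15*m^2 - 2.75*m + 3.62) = 0.6*m^3 - 4.41*m^2 + 0.56*m + 7.14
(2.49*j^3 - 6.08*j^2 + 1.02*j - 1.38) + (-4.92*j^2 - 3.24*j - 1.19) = 2.49*j^3 - 11.0*j^2 - 2.22*j - 2.57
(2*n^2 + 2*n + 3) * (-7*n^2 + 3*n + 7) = -14*n^4 - 8*n^3 - n^2 + 23*n + 21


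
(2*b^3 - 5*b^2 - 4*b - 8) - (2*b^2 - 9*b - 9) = 2*b^3 - 7*b^2 + 5*b + 1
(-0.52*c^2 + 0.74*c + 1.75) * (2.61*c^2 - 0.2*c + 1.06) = -1.3572*c^4 + 2.0354*c^3 + 3.8683*c^2 + 0.4344*c + 1.855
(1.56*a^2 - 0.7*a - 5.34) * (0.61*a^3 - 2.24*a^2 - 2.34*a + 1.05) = 0.9516*a^5 - 3.9214*a^4 - 5.3398*a^3 + 15.2376*a^2 + 11.7606*a - 5.607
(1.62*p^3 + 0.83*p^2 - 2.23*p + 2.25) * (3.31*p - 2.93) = 5.3622*p^4 - 1.9993*p^3 - 9.8132*p^2 + 13.9814*p - 6.5925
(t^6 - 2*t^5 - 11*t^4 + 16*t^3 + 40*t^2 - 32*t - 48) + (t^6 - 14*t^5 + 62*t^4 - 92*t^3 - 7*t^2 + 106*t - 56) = 2*t^6 - 16*t^5 + 51*t^4 - 76*t^3 + 33*t^2 + 74*t - 104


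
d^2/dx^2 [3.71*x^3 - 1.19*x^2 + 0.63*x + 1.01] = 22.26*x - 2.38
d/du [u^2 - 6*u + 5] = 2*u - 6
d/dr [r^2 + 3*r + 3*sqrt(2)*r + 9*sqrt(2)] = 2*r + 3 + 3*sqrt(2)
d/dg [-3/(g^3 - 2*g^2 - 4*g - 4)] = 3*(3*g^2 - 4*g - 4)/(-g^3 + 2*g^2 + 4*g + 4)^2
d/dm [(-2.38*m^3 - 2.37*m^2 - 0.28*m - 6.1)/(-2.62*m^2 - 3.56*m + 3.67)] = (6.2356*m^4 + 16.9456*m^3 - 18.5002*m^2 - 49.3598*m - 22.7436)/(6.8644*m^4 + 18.6544*m^3 - 6.5572*m^2 - 26.1304*m + 13.4689)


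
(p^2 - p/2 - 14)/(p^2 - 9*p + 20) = (p + 7/2)/(p - 5)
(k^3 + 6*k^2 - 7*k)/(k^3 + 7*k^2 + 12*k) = (k^2 + 6*k - 7)/(k^2 + 7*k + 12)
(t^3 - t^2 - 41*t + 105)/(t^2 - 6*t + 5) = (t^2 + 4*t - 21)/(t - 1)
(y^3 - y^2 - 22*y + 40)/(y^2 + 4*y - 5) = (y^2 - 6*y + 8)/(y - 1)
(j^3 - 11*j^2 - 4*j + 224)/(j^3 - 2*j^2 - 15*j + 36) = (j^2 - 15*j + 56)/(j^2 - 6*j + 9)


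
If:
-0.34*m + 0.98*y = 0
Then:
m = 2.88235294117647*y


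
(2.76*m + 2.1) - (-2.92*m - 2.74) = 5.68*m + 4.84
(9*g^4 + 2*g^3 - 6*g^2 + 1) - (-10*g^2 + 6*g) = 9*g^4 + 2*g^3 + 4*g^2 - 6*g + 1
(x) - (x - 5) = 5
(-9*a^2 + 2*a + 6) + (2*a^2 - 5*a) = -7*a^2 - 3*a + 6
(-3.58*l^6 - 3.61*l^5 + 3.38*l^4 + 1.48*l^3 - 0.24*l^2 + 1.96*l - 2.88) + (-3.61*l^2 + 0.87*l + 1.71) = -3.58*l^6 - 3.61*l^5 + 3.38*l^4 + 1.48*l^3 - 3.85*l^2 + 2.83*l - 1.17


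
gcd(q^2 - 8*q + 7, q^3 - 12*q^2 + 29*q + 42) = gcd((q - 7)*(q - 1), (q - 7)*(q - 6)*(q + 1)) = q - 7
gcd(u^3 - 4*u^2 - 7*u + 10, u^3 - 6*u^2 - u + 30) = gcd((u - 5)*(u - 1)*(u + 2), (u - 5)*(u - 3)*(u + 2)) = u^2 - 3*u - 10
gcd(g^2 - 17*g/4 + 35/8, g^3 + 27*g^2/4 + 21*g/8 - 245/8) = g - 7/4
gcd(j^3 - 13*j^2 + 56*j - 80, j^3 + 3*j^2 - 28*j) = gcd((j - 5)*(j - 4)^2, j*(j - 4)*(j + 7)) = j - 4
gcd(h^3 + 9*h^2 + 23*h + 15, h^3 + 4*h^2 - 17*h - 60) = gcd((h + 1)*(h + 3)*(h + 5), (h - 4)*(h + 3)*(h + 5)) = h^2 + 8*h + 15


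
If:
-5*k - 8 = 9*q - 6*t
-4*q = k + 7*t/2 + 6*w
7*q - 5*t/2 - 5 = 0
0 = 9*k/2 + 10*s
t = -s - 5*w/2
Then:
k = -5185/2151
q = 6575/6453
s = 1037/956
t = 5504/6453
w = -10003/12906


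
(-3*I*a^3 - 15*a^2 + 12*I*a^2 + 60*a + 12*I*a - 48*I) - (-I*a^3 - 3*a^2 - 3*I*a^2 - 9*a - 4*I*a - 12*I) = -2*I*a^3 - 12*a^2 + 15*I*a^2 + 69*a + 16*I*a - 36*I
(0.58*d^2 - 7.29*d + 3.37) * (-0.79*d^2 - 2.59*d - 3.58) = -0.4582*d^4 + 4.2569*d^3 + 14.1424*d^2 + 17.3699*d - 12.0646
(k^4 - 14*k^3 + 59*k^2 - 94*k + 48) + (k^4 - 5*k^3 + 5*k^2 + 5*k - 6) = 2*k^4 - 19*k^3 + 64*k^2 - 89*k + 42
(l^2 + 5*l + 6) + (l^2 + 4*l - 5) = 2*l^2 + 9*l + 1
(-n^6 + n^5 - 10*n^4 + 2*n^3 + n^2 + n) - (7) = -n^6 + n^5 - 10*n^4 + 2*n^3 + n^2 + n - 7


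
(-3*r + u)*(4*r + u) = -12*r^2 + r*u + u^2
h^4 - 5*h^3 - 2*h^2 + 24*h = h*(h - 4)*(h - 3)*(h + 2)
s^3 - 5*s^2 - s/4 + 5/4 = (s - 5)*(s - 1/2)*(s + 1/2)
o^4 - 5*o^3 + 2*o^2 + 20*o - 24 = (o - 3)*(o - 2)^2*(o + 2)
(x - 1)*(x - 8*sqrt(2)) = x^2 - 8*sqrt(2)*x - x + 8*sqrt(2)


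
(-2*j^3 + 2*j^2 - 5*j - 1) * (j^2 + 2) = -2*j^5 + 2*j^4 - 9*j^3 + 3*j^2 - 10*j - 2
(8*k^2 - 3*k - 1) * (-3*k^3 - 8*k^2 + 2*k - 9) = -24*k^5 - 55*k^4 + 43*k^3 - 70*k^2 + 25*k + 9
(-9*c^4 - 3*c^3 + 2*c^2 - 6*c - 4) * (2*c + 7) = -18*c^5 - 69*c^4 - 17*c^3 + 2*c^2 - 50*c - 28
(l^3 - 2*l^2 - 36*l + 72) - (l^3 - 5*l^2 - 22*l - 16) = 3*l^2 - 14*l + 88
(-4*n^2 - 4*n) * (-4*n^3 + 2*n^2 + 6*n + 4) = 16*n^5 + 8*n^4 - 32*n^3 - 40*n^2 - 16*n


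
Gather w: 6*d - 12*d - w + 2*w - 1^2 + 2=-6*d + w + 1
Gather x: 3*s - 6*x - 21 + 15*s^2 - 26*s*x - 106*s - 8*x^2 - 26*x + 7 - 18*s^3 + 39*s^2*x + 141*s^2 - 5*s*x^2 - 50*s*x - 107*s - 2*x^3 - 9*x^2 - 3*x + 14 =-18*s^3 + 156*s^2 - 210*s - 2*x^3 + x^2*(-5*s - 17) + x*(39*s^2 - 76*s - 35)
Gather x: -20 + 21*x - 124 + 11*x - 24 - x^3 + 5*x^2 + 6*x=-x^3 + 5*x^2 + 38*x - 168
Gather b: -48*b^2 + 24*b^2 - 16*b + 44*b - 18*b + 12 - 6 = -24*b^2 + 10*b + 6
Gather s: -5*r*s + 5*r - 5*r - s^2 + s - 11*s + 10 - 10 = -s^2 + s*(-5*r - 10)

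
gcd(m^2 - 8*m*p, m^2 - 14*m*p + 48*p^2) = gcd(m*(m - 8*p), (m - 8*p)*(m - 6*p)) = -m + 8*p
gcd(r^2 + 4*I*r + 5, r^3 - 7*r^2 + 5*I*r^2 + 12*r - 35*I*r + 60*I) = r + 5*I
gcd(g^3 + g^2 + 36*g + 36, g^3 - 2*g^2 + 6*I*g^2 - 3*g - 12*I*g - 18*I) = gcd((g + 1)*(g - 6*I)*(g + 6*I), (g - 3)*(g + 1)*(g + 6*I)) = g^2 + g*(1 + 6*I) + 6*I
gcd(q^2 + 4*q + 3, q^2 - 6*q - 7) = q + 1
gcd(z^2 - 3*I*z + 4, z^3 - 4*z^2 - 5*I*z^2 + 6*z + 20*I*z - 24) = z + I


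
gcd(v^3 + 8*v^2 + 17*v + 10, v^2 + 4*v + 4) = v + 2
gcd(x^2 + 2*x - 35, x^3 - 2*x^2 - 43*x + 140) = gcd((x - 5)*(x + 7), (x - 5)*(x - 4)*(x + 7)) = x^2 + 2*x - 35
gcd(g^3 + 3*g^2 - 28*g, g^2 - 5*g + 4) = g - 4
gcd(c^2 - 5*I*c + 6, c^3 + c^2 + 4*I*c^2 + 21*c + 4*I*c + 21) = 1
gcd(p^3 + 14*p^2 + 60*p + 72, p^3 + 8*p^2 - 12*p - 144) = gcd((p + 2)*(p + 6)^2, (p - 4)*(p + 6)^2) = p^2 + 12*p + 36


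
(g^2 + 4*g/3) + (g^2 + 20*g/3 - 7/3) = 2*g^2 + 8*g - 7/3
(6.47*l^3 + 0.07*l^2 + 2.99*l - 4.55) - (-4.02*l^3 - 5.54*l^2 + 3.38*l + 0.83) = 10.49*l^3 + 5.61*l^2 - 0.39*l - 5.38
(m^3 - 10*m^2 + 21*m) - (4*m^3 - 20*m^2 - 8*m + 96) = -3*m^3 + 10*m^2 + 29*m - 96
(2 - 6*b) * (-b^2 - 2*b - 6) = 6*b^3 + 10*b^2 + 32*b - 12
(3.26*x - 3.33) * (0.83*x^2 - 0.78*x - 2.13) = 2.7058*x^3 - 5.3067*x^2 - 4.3464*x + 7.0929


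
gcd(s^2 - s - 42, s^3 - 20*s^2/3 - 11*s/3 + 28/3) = s - 7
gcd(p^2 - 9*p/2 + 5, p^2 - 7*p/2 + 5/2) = p - 5/2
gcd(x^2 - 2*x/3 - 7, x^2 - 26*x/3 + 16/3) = 1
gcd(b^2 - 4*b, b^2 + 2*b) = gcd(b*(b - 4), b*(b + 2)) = b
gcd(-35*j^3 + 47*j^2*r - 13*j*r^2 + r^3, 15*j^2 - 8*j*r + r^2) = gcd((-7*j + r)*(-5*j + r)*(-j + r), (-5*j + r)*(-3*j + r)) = -5*j + r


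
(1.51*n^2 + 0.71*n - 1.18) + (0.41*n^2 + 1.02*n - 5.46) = 1.92*n^2 + 1.73*n - 6.64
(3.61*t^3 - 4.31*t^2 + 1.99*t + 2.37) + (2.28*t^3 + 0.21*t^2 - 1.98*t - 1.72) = 5.89*t^3 - 4.1*t^2 + 0.01*t + 0.65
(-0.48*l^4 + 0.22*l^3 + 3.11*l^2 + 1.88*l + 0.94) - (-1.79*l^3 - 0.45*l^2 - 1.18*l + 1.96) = -0.48*l^4 + 2.01*l^3 + 3.56*l^2 + 3.06*l - 1.02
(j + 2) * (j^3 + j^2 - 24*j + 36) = j^4 + 3*j^3 - 22*j^2 - 12*j + 72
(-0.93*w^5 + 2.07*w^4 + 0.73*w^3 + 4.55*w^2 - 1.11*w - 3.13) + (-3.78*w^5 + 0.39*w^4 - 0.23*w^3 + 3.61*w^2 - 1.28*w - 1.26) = -4.71*w^5 + 2.46*w^4 + 0.5*w^3 + 8.16*w^2 - 2.39*w - 4.39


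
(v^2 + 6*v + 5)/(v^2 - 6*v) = (v^2 + 6*v + 5)/(v*(v - 6))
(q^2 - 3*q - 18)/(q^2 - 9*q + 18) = (q + 3)/(q - 3)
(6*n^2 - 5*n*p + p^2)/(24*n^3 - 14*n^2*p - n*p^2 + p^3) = 1/(4*n + p)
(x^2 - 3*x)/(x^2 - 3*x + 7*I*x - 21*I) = x/(x + 7*I)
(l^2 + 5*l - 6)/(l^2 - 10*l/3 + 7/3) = 3*(l + 6)/(3*l - 7)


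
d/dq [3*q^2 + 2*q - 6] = 6*q + 2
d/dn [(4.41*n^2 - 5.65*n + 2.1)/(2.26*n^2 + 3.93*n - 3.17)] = (30.1003*n^2 - 37.4514*n + 9.6575)/(5.1076*n^4 + 17.7636*n^3 + 1.1165*n^2 - 24.9162*n + 10.0489)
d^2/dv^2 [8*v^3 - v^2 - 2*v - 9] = 48*v - 2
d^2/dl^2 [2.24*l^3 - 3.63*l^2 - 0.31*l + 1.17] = 13.44*l - 7.26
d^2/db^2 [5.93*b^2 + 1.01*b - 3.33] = 11.8600000000000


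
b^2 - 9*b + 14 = (b - 7)*(b - 2)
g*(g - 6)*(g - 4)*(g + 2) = g^4 - 8*g^3 + 4*g^2 + 48*g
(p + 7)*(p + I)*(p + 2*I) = p^3 + 7*p^2 + 3*I*p^2 - 2*p + 21*I*p - 14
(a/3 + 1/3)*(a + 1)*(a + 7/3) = a^3/3 + 13*a^2/9 + 17*a/9 + 7/9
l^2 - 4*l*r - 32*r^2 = (l - 8*r)*(l + 4*r)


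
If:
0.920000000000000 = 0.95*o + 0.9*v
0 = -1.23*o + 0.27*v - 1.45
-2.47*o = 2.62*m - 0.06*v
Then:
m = 0.77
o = -0.77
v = 1.84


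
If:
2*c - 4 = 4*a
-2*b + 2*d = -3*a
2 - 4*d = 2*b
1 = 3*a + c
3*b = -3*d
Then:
No Solution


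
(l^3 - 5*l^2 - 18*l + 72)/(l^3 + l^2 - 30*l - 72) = (l - 3)/(l + 3)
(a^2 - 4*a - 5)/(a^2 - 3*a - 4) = (a - 5)/(a - 4)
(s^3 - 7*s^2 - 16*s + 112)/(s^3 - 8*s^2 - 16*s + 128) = (s - 7)/(s - 8)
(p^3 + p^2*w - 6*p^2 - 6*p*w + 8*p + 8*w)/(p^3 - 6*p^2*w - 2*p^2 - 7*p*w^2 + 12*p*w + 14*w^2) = (p - 4)/(p - 7*w)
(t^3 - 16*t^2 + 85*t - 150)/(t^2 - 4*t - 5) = (t^2 - 11*t + 30)/(t + 1)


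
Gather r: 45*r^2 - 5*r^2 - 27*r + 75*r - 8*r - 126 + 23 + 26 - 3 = 40*r^2 + 40*r - 80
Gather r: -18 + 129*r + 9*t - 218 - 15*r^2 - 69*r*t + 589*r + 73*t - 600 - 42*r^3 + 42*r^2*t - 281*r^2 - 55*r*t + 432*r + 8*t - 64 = -42*r^3 + r^2*(42*t - 296) + r*(1150 - 124*t) + 90*t - 900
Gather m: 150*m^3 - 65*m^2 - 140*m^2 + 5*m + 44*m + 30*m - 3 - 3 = 150*m^3 - 205*m^2 + 79*m - 6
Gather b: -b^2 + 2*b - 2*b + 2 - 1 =1 - b^2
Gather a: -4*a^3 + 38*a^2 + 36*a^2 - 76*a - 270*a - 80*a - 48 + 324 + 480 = -4*a^3 + 74*a^2 - 426*a + 756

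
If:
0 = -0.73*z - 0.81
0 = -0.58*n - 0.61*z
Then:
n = 1.17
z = -1.11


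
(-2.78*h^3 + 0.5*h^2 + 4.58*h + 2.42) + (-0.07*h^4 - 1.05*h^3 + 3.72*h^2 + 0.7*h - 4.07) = -0.07*h^4 - 3.83*h^3 + 4.22*h^2 + 5.28*h - 1.65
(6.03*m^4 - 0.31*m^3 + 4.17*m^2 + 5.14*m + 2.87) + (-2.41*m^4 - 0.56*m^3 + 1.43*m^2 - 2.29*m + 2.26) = 3.62*m^4 - 0.87*m^3 + 5.6*m^2 + 2.85*m + 5.13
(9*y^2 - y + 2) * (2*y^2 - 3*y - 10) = 18*y^4 - 29*y^3 - 83*y^2 + 4*y - 20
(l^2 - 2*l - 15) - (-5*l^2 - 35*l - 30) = 6*l^2 + 33*l + 15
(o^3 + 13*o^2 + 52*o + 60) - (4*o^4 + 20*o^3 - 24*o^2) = -4*o^4 - 19*o^3 + 37*o^2 + 52*o + 60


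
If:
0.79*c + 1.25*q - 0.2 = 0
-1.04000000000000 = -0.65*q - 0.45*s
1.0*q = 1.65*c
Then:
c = 0.07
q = 0.12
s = 2.14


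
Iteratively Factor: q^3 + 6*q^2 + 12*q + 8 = (q + 2)*(q^2 + 4*q + 4) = (q + 2)^2*(q + 2)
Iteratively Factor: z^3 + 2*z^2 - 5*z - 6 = (z - 2)*(z^2 + 4*z + 3) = (z - 2)*(z + 1)*(z + 3)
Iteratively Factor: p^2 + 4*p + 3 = (p + 1)*(p + 3)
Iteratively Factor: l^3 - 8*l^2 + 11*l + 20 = (l - 4)*(l^2 - 4*l - 5) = (l - 5)*(l - 4)*(l + 1)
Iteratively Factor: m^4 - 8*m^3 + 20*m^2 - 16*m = (m - 2)*(m^3 - 6*m^2 + 8*m) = m*(m - 2)*(m^2 - 6*m + 8) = m*(m - 2)^2*(m - 4)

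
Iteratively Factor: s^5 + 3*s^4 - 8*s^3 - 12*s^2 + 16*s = (s + 4)*(s^4 - s^3 - 4*s^2 + 4*s) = (s + 2)*(s + 4)*(s^3 - 3*s^2 + 2*s) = (s - 2)*(s + 2)*(s + 4)*(s^2 - s) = (s - 2)*(s - 1)*(s + 2)*(s + 4)*(s)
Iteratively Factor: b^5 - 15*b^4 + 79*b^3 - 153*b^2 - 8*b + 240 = (b - 5)*(b^4 - 10*b^3 + 29*b^2 - 8*b - 48) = (b - 5)*(b - 3)*(b^3 - 7*b^2 + 8*b + 16) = (b - 5)*(b - 4)*(b - 3)*(b^2 - 3*b - 4) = (b - 5)*(b - 4)*(b - 3)*(b + 1)*(b - 4)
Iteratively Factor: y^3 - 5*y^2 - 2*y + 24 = (y + 2)*(y^2 - 7*y + 12) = (y - 3)*(y + 2)*(y - 4)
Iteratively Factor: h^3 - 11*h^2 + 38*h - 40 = (h - 2)*(h^2 - 9*h + 20) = (h - 4)*(h - 2)*(h - 5)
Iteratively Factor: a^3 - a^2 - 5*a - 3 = (a + 1)*(a^2 - 2*a - 3) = (a - 3)*(a + 1)*(a + 1)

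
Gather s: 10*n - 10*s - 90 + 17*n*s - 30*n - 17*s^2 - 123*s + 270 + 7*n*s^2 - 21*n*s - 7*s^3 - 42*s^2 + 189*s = -20*n - 7*s^3 + s^2*(7*n - 59) + s*(56 - 4*n) + 180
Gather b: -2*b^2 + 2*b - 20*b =-2*b^2 - 18*b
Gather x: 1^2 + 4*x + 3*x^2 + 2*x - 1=3*x^2 + 6*x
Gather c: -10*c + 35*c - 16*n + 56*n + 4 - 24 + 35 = 25*c + 40*n + 15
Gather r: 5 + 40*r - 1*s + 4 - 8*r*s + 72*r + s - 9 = r*(112 - 8*s)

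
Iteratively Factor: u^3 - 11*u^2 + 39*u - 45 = (u - 5)*(u^2 - 6*u + 9) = (u - 5)*(u - 3)*(u - 3)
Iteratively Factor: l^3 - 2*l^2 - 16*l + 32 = (l - 4)*(l^2 + 2*l - 8) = (l - 4)*(l + 4)*(l - 2)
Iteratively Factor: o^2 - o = (o)*(o - 1)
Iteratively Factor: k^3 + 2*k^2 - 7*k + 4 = (k - 1)*(k^2 + 3*k - 4) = (k - 1)^2*(k + 4)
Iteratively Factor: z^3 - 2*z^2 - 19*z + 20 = (z + 4)*(z^2 - 6*z + 5) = (z - 1)*(z + 4)*(z - 5)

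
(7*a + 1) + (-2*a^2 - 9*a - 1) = -2*a^2 - 2*a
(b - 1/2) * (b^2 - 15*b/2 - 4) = b^3 - 8*b^2 - b/4 + 2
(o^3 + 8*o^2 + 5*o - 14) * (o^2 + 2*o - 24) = o^5 + 10*o^4 - 3*o^3 - 196*o^2 - 148*o + 336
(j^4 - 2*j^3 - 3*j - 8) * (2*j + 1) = 2*j^5 - 3*j^4 - 2*j^3 - 6*j^2 - 19*j - 8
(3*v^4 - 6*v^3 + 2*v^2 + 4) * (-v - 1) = -3*v^5 + 3*v^4 + 4*v^3 - 2*v^2 - 4*v - 4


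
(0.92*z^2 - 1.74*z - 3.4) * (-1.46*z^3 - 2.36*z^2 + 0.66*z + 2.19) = -1.3432*z^5 + 0.3692*z^4 + 9.6776*z^3 + 8.8904*z^2 - 6.0546*z - 7.446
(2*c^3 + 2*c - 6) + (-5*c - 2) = 2*c^3 - 3*c - 8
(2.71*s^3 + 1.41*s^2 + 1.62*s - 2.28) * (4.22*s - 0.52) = 11.4362*s^4 + 4.541*s^3 + 6.1032*s^2 - 10.464*s + 1.1856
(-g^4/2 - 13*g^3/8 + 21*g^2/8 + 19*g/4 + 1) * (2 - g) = g^5/2 + 5*g^4/8 - 47*g^3/8 + g^2/2 + 17*g/2 + 2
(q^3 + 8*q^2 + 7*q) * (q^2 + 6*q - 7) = q^5 + 14*q^4 + 48*q^3 - 14*q^2 - 49*q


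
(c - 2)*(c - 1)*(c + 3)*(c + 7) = c^4 + 7*c^3 - 7*c^2 - 43*c + 42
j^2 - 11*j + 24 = (j - 8)*(j - 3)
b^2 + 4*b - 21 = (b - 3)*(b + 7)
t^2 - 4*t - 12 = (t - 6)*(t + 2)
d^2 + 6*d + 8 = (d + 2)*(d + 4)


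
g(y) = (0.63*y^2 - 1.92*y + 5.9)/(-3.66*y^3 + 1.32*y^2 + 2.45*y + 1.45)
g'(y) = (1.26*y - 1.92)/(-3.66*y^3 + 1.32*y^2 + 2.45*y + 1.45) + (0.63*y^2 - 1.92*y + 5.9)*(10.98*y^2 - 2.64*y - 2.45)/(-3.66*y^3 + 1.32*y^2 + 2.45*y + 1.45)^2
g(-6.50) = 0.04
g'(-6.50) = 0.01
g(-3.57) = 0.12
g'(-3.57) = 0.06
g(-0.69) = 4.73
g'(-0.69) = 11.93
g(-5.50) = 0.06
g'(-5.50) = 0.02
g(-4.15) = 0.09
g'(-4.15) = 0.04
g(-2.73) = 0.20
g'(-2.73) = 0.15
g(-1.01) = 2.07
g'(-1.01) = 5.00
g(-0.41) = 7.39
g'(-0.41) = 1.19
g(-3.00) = 0.17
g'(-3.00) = 0.11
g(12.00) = -0.01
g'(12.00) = 0.00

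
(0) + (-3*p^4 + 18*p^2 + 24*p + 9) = -3*p^4 + 18*p^2 + 24*p + 9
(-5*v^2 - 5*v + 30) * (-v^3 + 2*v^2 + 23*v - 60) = 5*v^5 - 5*v^4 - 155*v^3 + 245*v^2 + 990*v - 1800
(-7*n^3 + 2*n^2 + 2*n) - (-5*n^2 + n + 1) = -7*n^3 + 7*n^2 + n - 1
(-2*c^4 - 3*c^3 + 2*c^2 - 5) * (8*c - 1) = -16*c^5 - 22*c^4 + 19*c^3 - 2*c^2 - 40*c + 5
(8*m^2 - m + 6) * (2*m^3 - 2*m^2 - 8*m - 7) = 16*m^5 - 18*m^4 - 50*m^3 - 60*m^2 - 41*m - 42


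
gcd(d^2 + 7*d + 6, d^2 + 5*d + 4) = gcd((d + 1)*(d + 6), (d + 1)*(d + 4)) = d + 1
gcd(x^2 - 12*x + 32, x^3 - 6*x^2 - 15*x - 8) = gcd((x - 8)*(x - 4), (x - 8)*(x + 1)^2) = x - 8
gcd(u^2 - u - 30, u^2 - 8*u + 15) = 1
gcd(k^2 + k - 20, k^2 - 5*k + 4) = k - 4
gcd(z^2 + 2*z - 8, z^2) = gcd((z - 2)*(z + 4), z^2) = 1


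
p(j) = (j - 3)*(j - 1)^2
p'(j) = (j - 3)*(2*j - 2) + (j - 1)^2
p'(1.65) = -1.33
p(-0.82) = -12.65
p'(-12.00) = 559.00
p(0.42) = -0.87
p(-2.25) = -55.45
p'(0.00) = 7.00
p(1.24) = -0.10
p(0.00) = -3.00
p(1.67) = -0.60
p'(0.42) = 3.33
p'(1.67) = -1.33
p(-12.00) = -2535.00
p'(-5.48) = 151.89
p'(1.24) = -0.79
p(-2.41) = -62.91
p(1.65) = -0.57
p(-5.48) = -356.08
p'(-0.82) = 17.22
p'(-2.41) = 48.52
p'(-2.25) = 44.69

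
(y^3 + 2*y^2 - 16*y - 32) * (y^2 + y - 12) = y^5 + 3*y^4 - 26*y^3 - 72*y^2 + 160*y + 384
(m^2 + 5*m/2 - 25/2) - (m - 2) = m^2 + 3*m/2 - 21/2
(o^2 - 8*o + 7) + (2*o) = o^2 - 6*o + 7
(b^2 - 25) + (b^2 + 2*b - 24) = 2*b^2 + 2*b - 49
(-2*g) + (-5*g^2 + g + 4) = -5*g^2 - g + 4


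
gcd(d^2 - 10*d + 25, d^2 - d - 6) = 1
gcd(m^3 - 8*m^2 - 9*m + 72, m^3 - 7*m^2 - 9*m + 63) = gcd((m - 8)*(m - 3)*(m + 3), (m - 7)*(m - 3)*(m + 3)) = m^2 - 9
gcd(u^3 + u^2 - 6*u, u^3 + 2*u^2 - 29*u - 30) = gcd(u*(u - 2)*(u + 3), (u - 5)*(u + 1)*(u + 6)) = 1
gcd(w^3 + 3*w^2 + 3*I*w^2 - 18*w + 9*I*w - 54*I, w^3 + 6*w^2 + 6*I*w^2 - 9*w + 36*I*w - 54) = w^2 + w*(6 + 3*I) + 18*I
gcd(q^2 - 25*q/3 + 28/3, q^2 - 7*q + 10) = 1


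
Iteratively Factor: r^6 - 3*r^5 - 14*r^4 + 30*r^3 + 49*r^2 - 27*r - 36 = (r - 4)*(r^5 + r^4 - 10*r^3 - 10*r^2 + 9*r + 9) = (r - 4)*(r + 1)*(r^4 - 10*r^2 + 9) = (r - 4)*(r + 1)*(r + 3)*(r^3 - 3*r^2 - r + 3) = (r - 4)*(r - 3)*(r + 1)*(r + 3)*(r^2 - 1) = (r - 4)*(r - 3)*(r + 1)^2*(r + 3)*(r - 1)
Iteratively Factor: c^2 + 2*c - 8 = (c + 4)*(c - 2)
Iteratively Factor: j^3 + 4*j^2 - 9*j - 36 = (j + 3)*(j^2 + j - 12) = (j - 3)*(j + 3)*(j + 4)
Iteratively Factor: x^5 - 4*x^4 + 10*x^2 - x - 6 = (x + 1)*(x^4 - 5*x^3 + 5*x^2 + 5*x - 6) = (x - 3)*(x + 1)*(x^3 - 2*x^2 - x + 2) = (x - 3)*(x - 2)*(x + 1)*(x^2 - 1) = (x - 3)*(x - 2)*(x - 1)*(x + 1)*(x + 1)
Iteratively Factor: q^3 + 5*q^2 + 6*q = (q)*(q^2 + 5*q + 6) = q*(q + 3)*(q + 2)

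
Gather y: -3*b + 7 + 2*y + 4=-3*b + 2*y + 11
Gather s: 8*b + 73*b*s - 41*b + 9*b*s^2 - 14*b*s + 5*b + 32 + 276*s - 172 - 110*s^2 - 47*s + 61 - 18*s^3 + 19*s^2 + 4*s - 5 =-28*b - 18*s^3 + s^2*(9*b - 91) + s*(59*b + 233) - 84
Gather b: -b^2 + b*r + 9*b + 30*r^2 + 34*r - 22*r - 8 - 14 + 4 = -b^2 + b*(r + 9) + 30*r^2 + 12*r - 18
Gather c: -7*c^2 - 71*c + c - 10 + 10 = -7*c^2 - 70*c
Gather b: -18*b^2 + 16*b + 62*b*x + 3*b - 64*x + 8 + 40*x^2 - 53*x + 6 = -18*b^2 + b*(62*x + 19) + 40*x^2 - 117*x + 14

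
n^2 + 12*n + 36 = (n + 6)^2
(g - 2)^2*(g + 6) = g^3 + 2*g^2 - 20*g + 24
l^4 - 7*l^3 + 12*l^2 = l^2*(l - 4)*(l - 3)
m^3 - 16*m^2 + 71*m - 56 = (m - 8)*(m - 7)*(m - 1)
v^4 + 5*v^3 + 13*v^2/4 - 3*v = v*(v - 1/2)*(v + 3/2)*(v + 4)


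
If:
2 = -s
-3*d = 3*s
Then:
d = 2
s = -2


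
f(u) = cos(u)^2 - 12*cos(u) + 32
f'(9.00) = 5.70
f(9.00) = 43.76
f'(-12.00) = 5.53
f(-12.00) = 22.59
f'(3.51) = -4.99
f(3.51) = 44.07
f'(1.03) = 9.40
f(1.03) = 26.09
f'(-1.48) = -11.77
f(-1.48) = 30.92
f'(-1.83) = -12.09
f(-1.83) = 35.14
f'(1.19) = 10.45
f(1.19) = 27.68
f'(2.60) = 7.07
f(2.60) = 43.02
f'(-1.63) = -12.10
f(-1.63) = 32.71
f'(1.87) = 12.03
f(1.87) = 35.62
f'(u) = -2*sin(u)*cos(u) + 12*sin(u)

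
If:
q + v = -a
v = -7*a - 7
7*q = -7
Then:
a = -4/3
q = -1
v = 7/3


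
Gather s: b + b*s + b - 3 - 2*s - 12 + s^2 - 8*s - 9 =2*b + s^2 + s*(b - 10) - 24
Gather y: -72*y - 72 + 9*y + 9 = -63*y - 63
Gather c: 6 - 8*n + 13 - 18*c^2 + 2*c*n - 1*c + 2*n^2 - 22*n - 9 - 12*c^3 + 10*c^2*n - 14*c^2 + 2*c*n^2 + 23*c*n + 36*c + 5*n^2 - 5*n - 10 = -12*c^3 + c^2*(10*n - 32) + c*(2*n^2 + 25*n + 35) + 7*n^2 - 35*n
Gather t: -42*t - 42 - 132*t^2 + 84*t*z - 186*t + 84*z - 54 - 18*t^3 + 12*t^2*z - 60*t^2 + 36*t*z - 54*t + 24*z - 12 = -18*t^3 + t^2*(12*z - 192) + t*(120*z - 282) + 108*z - 108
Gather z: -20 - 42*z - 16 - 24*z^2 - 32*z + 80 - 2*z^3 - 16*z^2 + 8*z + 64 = -2*z^3 - 40*z^2 - 66*z + 108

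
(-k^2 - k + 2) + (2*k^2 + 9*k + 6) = k^2 + 8*k + 8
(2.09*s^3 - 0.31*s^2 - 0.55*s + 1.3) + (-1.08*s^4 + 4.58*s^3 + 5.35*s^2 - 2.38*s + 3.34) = -1.08*s^4 + 6.67*s^3 + 5.04*s^2 - 2.93*s + 4.64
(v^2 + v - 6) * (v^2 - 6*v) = v^4 - 5*v^3 - 12*v^2 + 36*v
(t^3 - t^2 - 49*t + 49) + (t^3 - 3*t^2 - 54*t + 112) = 2*t^3 - 4*t^2 - 103*t + 161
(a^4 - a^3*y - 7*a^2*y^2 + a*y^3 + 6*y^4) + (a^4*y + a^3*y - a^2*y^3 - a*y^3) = a^4*y + a^4 - a^2*y^3 - 7*a^2*y^2 + 6*y^4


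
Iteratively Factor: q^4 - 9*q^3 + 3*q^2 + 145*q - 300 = (q - 3)*(q^3 - 6*q^2 - 15*q + 100) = (q - 5)*(q - 3)*(q^2 - q - 20) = (q - 5)^2*(q - 3)*(q + 4)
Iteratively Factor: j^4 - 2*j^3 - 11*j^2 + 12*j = (j - 1)*(j^3 - j^2 - 12*j) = (j - 1)*(j + 3)*(j^2 - 4*j) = (j - 4)*(j - 1)*(j + 3)*(j)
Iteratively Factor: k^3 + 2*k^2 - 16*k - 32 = (k + 2)*(k^2 - 16) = (k + 2)*(k + 4)*(k - 4)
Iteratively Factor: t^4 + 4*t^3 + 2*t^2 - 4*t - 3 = (t + 3)*(t^3 + t^2 - t - 1) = (t - 1)*(t + 3)*(t^2 + 2*t + 1) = (t - 1)*(t + 1)*(t + 3)*(t + 1)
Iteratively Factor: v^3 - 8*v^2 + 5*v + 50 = (v - 5)*(v^2 - 3*v - 10) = (v - 5)^2*(v + 2)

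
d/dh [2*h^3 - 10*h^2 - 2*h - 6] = 6*h^2 - 20*h - 2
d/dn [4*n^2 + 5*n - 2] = 8*n + 5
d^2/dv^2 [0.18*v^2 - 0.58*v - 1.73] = 0.360000000000000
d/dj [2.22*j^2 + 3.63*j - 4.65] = 4.44*j + 3.63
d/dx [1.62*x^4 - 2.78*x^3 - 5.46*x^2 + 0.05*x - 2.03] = 6.48*x^3 - 8.34*x^2 - 10.92*x + 0.05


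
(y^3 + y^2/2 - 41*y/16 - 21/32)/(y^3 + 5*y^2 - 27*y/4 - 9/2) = (16*y^2 + 32*y + 7)/(8*(2*y^2 + 13*y + 6))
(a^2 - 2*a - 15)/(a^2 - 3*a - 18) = (a - 5)/(a - 6)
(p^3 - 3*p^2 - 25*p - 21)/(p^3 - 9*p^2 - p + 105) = (p + 1)/(p - 5)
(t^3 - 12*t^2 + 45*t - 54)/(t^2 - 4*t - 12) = (t^2 - 6*t + 9)/(t + 2)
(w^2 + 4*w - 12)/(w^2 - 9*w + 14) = (w + 6)/(w - 7)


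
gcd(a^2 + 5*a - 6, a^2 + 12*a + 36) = a + 6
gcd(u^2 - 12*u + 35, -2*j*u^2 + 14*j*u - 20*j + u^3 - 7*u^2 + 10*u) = u - 5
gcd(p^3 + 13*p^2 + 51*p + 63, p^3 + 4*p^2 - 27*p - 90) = p + 3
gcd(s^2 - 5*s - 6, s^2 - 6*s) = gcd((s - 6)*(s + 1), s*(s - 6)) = s - 6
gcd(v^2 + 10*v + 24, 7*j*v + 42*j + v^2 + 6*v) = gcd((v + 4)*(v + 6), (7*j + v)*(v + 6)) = v + 6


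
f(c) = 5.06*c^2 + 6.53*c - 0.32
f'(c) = 10.12*c + 6.53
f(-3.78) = 47.30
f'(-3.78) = -31.72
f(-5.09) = 97.54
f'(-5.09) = -44.98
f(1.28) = 16.33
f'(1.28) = 19.48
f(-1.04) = -1.64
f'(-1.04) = -3.99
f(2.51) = 47.95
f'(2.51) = 31.93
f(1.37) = 18.12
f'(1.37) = 20.39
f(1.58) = 22.63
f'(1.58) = 22.52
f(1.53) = 21.52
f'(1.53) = 22.01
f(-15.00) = 1040.23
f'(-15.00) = -145.27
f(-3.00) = 25.63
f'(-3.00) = -23.83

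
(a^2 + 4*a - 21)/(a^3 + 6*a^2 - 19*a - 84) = (a - 3)/(a^2 - a - 12)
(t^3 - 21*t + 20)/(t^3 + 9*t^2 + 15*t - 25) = (t - 4)/(t + 5)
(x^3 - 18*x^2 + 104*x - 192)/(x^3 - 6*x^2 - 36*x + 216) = (x^2 - 12*x + 32)/(x^2 - 36)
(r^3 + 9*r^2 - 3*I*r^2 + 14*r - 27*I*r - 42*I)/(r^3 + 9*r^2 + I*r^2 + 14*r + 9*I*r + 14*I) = (r - 3*I)/(r + I)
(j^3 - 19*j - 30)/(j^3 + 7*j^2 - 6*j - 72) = (j^3 - 19*j - 30)/(j^3 + 7*j^2 - 6*j - 72)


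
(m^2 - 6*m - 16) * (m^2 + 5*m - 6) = m^4 - m^3 - 52*m^2 - 44*m + 96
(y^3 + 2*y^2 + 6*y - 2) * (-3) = -3*y^3 - 6*y^2 - 18*y + 6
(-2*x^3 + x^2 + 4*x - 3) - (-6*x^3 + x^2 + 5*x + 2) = 4*x^3 - x - 5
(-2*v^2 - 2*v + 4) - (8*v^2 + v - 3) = -10*v^2 - 3*v + 7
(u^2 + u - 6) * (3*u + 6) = 3*u^3 + 9*u^2 - 12*u - 36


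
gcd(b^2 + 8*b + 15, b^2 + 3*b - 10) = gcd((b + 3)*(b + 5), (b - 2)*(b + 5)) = b + 5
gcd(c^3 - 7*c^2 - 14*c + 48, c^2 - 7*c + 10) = c - 2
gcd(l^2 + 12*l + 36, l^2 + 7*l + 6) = l + 6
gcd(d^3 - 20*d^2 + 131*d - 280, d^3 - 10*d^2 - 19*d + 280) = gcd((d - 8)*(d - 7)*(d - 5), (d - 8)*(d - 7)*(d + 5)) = d^2 - 15*d + 56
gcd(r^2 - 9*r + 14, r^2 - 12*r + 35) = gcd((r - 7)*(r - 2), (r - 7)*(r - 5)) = r - 7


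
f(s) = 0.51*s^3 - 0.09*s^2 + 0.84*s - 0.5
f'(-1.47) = 4.41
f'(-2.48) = 10.70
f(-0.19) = -0.67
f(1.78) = 3.59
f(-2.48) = -10.92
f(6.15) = 119.89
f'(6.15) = 57.60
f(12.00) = 877.90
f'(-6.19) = 60.58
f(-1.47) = -3.55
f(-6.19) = -130.11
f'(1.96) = 6.36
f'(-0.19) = 0.93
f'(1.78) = 5.37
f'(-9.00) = 126.39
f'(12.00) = 219.00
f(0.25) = -0.29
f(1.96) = 4.64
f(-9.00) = -387.14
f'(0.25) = 0.89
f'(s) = 1.53*s^2 - 0.18*s + 0.84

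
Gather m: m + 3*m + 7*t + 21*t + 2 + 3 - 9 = 4*m + 28*t - 4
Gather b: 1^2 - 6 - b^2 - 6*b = -b^2 - 6*b - 5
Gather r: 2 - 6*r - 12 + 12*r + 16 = 6*r + 6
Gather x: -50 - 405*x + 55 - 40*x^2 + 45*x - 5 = -40*x^2 - 360*x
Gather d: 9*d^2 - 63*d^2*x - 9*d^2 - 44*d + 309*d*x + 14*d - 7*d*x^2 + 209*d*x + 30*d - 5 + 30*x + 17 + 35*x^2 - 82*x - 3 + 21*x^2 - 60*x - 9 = -63*d^2*x + d*(-7*x^2 + 518*x) + 56*x^2 - 112*x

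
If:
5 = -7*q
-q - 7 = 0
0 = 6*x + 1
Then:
No Solution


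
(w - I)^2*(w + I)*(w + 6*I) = w^4 + 5*I*w^3 + 7*w^2 + 5*I*w + 6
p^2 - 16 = (p - 4)*(p + 4)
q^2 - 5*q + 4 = (q - 4)*(q - 1)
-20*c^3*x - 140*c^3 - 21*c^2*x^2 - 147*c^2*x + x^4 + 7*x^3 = (-5*c + x)*(c + x)*(4*c + x)*(x + 7)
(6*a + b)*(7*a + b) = 42*a^2 + 13*a*b + b^2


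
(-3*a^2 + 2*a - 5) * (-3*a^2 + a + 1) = 9*a^4 - 9*a^3 + 14*a^2 - 3*a - 5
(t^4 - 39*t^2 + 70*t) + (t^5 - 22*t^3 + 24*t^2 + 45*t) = t^5 + t^4 - 22*t^3 - 15*t^2 + 115*t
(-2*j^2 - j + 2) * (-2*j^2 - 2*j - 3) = 4*j^4 + 6*j^3 + 4*j^2 - j - 6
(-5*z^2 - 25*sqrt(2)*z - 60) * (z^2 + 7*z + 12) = -5*z^4 - 25*sqrt(2)*z^3 - 35*z^3 - 175*sqrt(2)*z^2 - 120*z^2 - 300*sqrt(2)*z - 420*z - 720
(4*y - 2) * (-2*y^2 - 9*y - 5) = -8*y^3 - 32*y^2 - 2*y + 10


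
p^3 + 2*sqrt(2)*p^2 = p^2*(p + 2*sqrt(2))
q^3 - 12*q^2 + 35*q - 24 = (q - 8)*(q - 3)*(q - 1)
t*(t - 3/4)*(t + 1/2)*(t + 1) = t^4 + 3*t^3/4 - 5*t^2/8 - 3*t/8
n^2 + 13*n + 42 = (n + 6)*(n + 7)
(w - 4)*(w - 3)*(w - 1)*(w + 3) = w^4 - 5*w^3 - 5*w^2 + 45*w - 36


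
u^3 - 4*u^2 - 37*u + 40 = (u - 8)*(u - 1)*(u + 5)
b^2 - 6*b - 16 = (b - 8)*(b + 2)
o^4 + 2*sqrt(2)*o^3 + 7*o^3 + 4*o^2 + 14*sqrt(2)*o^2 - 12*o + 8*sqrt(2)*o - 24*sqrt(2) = (o - 1)*(o + 2)*(o + 6)*(o + 2*sqrt(2))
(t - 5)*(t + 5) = t^2 - 25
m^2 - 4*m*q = m*(m - 4*q)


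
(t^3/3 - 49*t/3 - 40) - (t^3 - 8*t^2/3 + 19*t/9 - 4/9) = -2*t^3/3 + 8*t^2/3 - 166*t/9 - 356/9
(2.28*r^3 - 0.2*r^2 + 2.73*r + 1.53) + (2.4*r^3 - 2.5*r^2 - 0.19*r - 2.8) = 4.68*r^3 - 2.7*r^2 + 2.54*r - 1.27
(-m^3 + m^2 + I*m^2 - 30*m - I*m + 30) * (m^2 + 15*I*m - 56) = -m^5 + m^4 - 14*I*m^4 + 11*m^3 + 14*I*m^3 - 11*m^2 - 506*I*m^2 + 1680*m + 506*I*m - 1680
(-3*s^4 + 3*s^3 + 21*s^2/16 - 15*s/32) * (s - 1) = -3*s^5 + 6*s^4 - 27*s^3/16 - 57*s^2/32 + 15*s/32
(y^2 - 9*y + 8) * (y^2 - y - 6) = y^4 - 10*y^3 + 11*y^2 + 46*y - 48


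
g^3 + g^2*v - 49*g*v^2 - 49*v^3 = (g - 7*v)*(g + v)*(g + 7*v)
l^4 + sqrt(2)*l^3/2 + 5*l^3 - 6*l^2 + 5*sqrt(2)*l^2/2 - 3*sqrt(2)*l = l*(l - 1)*(l + 6)*(l + sqrt(2)/2)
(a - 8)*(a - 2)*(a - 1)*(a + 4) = a^4 - 7*a^3 - 18*a^2 + 88*a - 64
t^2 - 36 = (t - 6)*(t + 6)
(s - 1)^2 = s^2 - 2*s + 1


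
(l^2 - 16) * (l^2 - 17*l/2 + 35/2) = l^4 - 17*l^3/2 + 3*l^2/2 + 136*l - 280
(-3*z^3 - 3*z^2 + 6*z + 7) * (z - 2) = -3*z^4 + 3*z^3 + 12*z^2 - 5*z - 14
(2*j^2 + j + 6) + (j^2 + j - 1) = 3*j^2 + 2*j + 5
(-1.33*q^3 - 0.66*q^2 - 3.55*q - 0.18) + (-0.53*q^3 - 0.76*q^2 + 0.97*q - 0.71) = -1.86*q^3 - 1.42*q^2 - 2.58*q - 0.89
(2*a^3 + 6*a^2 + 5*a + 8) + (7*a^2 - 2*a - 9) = 2*a^3 + 13*a^2 + 3*a - 1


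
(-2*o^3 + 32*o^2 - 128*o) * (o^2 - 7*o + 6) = -2*o^5 + 46*o^4 - 364*o^3 + 1088*o^2 - 768*o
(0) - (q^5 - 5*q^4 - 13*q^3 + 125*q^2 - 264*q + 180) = -q^5 + 5*q^4 + 13*q^3 - 125*q^2 + 264*q - 180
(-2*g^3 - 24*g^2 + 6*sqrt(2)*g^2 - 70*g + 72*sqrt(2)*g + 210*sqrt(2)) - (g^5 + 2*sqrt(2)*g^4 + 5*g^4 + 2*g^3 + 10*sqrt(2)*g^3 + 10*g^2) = -g^5 - 5*g^4 - 2*sqrt(2)*g^4 - 10*sqrt(2)*g^3 - 4*g^3 - 34*g^2 + 6*sqrt(2)*g^2 - 70*g + 72*sqrt(2)*g + 210*sqrt(2)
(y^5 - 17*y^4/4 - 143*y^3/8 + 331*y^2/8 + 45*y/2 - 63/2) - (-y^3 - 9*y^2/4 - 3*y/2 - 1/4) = y^5 - 17*y^4/4 - 135*y^3/8 + 349*y^2/8 + 24*y - 125/4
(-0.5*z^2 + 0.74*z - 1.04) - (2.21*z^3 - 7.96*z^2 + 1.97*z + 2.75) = -2.21*z^3 + 7.46*z^2 - 1.23*z - 3.79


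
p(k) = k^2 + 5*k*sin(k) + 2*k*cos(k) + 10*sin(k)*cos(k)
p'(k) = -2*k*sin(k) + 5*k*cos(k) + 2*k - 10*sin(k)^2 + 5*sin(k) + 10*cos(k)^2 + 2*cos(k)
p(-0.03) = -0.35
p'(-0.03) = 11.62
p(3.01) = 3.77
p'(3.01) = -1.36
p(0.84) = 9.92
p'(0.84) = 7.20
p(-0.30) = -2.86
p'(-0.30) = 6.48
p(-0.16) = -1.74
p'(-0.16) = 9.51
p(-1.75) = 14.05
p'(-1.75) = -20.03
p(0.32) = 4.20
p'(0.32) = 13.45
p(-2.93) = 19.44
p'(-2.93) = 13.34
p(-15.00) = 301.50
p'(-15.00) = 4.24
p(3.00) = 3.78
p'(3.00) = -1.37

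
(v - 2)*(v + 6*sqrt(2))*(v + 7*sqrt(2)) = v^3 - 2*v^2 + 13*sqrt(2)*v^2 - 26*sqrt(2)*v + 84*v - 168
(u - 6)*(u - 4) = u^2 - 10*u + 24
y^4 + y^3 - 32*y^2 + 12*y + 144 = (y - 4)*(y - 3)*(y + 2)*(y + 6)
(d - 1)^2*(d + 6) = d^3 + 4*d^2 - 11*d + 6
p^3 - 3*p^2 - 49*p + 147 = (p - 7)*(p - 3)*(p + 7)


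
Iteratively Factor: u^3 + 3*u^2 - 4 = (u + 2)*(u^2 + u - 2) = (u - 1)*(u + 2)*(u + 2)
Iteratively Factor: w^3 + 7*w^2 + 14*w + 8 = (w + 4)*(w^2 + 3*w + 2) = (w + 1)*(w + 4)*(w + 2)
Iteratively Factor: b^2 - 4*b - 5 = (b - 5)*(b + 1)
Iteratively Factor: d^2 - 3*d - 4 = (d + 1)*(d - 4)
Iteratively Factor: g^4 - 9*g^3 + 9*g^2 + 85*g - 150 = (g - 2)*(g^3 - 7*g^2 - 5*g + 75) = (g - 5)*(g - 2)*(g^2 - 2*g - 15) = (g - 5)^2*(g - 2)*(g + 3)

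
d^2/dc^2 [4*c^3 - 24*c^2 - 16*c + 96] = 24*c - 48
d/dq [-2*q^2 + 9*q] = 9 - 4*q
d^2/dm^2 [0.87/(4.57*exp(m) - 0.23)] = (18.169863*exp(m) + 0.914457)*exp(m)/(4.57*exp(m) - 0.23)^3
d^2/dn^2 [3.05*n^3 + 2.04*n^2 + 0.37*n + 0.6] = 18.3*n + 4.08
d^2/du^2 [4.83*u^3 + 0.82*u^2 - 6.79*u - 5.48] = 28.98*u + 1.64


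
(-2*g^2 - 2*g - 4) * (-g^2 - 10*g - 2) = 2*g^4 + 22*g^3 + 28*g^2 + 44*g + 8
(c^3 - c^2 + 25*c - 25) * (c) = c^4 - c^3 + 25*c^2 - 25*c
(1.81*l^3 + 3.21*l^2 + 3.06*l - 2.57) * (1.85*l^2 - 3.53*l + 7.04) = 3.3485*l^5 - 0.450799999999999*l^4 + 7.0721*l^3 + 7.0421*l^2 + 30.6145*l - 18.0928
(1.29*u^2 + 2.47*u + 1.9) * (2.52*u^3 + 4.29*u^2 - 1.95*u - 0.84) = 3.2508*u^5 + 11.7585*u^4 + 12.8688*u^3 + 2.2509*u^2 - 5.7798*u - 1.596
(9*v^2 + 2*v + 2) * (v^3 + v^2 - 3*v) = 9*v^5 + 11*v^4 - 23*v^3 - 4*v^2 - 6*v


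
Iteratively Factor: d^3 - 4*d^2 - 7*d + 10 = (d + 2)*(d^2 - 6*d + 5) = (d - 5)*(d + 2)*(d - 1)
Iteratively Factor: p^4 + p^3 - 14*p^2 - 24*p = (p + 3)*(p^3 - 2*p^2 - 8*p) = p*(p + 3)*(p^2 - 2*p - 8) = p*(p + 2)*(p + 3)*(p - 4)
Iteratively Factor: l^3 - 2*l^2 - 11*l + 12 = (l + 3)*(l^2 - 5*l + 4) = (l - 1)*(l + 3)*(l - 4)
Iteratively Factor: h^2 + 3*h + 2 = (h + 1)*(h + 2)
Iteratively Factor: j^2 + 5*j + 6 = (j + 2)*(j + 3)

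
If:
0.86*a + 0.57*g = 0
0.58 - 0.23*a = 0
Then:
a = 2.52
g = -3.80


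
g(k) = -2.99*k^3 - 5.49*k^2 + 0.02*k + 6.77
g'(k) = -8.97*k^2 - 10.98*k + 0.02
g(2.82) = -103.89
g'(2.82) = -102.28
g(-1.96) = 8.15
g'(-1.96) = -12.92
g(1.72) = -24.65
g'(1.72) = -45.40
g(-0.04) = 6.76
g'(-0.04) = 0.44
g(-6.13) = 489.09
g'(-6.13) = -269.74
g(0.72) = 2.82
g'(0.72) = -12.54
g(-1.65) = 5.22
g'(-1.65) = -6.28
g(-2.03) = 9.12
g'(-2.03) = -14.66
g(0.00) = 6.77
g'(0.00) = 0.02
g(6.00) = -836.59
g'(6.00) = -388.78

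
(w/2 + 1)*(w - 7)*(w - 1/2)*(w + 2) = w^4/2 - 7*w^3/4 - 45*w^2/4 - 8*w + 7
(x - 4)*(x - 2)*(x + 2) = x^3 - 4*x^2 - 4*x + 16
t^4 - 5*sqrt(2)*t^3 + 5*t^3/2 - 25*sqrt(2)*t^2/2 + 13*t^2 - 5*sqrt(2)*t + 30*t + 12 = (t + 1/2)*(t + 2)*(t - 3*sqrt(2))*(t - 2*sqrt(2))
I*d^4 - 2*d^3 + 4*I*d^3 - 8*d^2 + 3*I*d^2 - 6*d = d*(d + 3)*(d + 2*I)*(I*d + I)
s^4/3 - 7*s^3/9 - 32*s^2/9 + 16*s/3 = s*(s/3 + 1)*(s - 4)*(s - 4/3)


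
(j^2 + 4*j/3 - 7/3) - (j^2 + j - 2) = j/3 - 1/3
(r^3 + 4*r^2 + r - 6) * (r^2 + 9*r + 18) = r^5 + 13*r^4 + 55*r^3 + 75*r^2 - 36*r - 108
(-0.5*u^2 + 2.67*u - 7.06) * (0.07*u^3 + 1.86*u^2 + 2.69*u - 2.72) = -0.035*u^5 - 0.7431*u^4 + 3.127*u^3 - 4.5893*u^2 - 26.2538*u + 19.2032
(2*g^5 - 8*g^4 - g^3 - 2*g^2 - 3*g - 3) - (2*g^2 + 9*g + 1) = 2*g^5 - 8*g^4 - g^3 - 4*g^2 - 12*g - 4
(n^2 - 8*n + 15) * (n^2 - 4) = n^4 - 8*n^3 + 11*n^2 + 32*n - 60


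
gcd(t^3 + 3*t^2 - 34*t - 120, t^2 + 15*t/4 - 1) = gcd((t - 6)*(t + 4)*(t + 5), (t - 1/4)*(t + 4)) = t + 4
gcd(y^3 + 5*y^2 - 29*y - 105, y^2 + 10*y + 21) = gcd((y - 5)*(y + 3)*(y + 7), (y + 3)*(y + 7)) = y^2 + 10*y + 21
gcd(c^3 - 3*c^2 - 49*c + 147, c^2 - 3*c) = c - 3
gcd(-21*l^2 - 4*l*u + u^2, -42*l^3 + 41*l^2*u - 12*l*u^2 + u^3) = -7*l + u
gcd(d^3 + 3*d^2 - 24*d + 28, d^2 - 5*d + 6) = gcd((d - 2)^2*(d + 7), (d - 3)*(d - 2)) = d - 2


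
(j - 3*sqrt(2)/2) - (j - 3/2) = 3/2 - 3*sqrt(2)/2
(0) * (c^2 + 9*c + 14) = 0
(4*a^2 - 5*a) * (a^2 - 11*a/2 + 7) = 4*a^4 - 27*a^3 + 111*a^2/2 - 35*a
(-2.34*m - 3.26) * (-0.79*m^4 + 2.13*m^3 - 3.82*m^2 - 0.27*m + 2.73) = 1.8486*m^5 - 2.4088*m^4 + 1.995*m^3 + 13.085*m^2 - 5.508*m - 8.8998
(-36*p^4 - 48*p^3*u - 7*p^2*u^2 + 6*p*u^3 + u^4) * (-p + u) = 36*p^5 + 12*p^4*u - 41*p^3*u^2 - 13*p^2*u^3 + 5*p*u^4 + u^5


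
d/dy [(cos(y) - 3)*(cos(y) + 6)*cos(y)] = 3*(sin(y)^2 - 2*cos(y) + 5)*sin(y)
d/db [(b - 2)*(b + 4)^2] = 3*b*(b + 4)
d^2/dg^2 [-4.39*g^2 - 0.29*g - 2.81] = -8.78000000000000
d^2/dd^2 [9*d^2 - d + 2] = 18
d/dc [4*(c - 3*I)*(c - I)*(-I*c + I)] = -12*I*c^2 + 8*c*(-4 + I) + 16 + 12*I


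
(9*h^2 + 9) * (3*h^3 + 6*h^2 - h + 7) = 27*h^5 + 54*h^4 + 18*h^3 + 117*h^2 - 9*h + 63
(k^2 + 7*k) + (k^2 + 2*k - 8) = 2*k^2 + 9*k - 8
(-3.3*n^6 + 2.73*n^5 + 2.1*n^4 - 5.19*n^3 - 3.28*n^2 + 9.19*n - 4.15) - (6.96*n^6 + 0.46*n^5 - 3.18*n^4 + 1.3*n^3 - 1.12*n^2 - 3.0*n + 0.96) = -10.26*n^6 + 2.27*n^5 + 5.28*n^4 - 6.49*n^3 - 2.16*n^2 + 12.19*n - 5.11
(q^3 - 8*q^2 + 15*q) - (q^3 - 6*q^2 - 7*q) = -2*q^2 + 22*q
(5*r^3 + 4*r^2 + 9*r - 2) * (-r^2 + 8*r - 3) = -5*r^5 + 36*r^4 + 8*r^3 + 62*r^2 - 43*r + 6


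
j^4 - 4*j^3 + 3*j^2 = j^2*(j - 3)*(j - 1)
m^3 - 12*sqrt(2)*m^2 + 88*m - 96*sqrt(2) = (m - 6*sqrt(2))*(m - 4*sqrt(2))*(m - 2*sqrt(2))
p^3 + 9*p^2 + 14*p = p*(p + 2)*(p + 7)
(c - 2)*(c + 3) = c^2 + c - 6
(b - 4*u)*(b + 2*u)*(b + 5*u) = b^3 + 3*b^2*u - 18*b*u^2 - 40*u^3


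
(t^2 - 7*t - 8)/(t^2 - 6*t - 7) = (t - 8)/(t - 7)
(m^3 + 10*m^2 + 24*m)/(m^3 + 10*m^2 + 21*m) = (m^2 + 10*m + 24)/(m^2 + 10*m + 21)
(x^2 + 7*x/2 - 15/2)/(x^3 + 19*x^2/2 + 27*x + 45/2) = (2*x - 3)/(2*x^2 + 9*x + 9)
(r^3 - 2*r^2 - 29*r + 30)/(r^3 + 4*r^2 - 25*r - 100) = (r^2 - 7*r + 6)/(r^2 - r - 20)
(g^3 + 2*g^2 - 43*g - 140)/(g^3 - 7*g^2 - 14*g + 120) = (g^2 - 2*g - 35)/(g^2 - 11*g + 30)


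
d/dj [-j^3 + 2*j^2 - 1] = j*(4 - 3*j)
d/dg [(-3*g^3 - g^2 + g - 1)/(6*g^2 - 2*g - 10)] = (-9*g^4 + 6*g^3 + 43*g^2 + 16*g - 6)/(2*(9*g^4 - 6*g^3 - 29*g^2 + 10*g + 25))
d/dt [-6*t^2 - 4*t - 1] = -12*t - 4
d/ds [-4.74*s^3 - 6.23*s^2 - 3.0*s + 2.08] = -14.22*s^2 - 12.46*s - 3.0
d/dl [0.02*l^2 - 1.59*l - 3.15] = 0.04*l - 1.59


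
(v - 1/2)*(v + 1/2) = v^2 - 1/4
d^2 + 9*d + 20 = (d + 4)*(d + 5)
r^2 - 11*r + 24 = (r - 8)*(r - 3)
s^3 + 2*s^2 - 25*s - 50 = (s - 5)*(s + 2)*(s + 5)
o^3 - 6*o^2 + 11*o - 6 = (o - 3)*(o - 2)*(o - 1)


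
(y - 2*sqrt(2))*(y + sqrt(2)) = y^2 - sqrt(2)*y - 4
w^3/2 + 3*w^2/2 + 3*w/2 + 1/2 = (w/2 + 1/2)*(w + 1)^2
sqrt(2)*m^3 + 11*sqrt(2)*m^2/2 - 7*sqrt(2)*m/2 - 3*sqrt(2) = (m - 1)*(m + 6)*(sqrt(2)*m + sqrt(2)/2)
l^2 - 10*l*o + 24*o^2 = (l - 6*o)*(l - 4*o)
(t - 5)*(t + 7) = t^2 + 2*t - 35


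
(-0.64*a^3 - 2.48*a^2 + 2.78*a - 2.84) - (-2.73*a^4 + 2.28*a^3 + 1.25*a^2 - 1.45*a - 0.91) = 2.73*a^4 - 2.92*a^3 - 3.73*a^2 + 4.23*a - 1.93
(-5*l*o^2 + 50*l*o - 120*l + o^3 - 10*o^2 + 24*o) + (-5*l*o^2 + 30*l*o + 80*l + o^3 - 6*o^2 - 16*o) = -10*l*o^2 + 80*l*o - 40*l + 2*o^3 - 16*o^2 + 8*o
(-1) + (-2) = -3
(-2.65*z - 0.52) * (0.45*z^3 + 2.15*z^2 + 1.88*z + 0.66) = -1.1925*z^4 - 5.9315*z^3 - 6.1*z^2 - 2.7266*z - 0.3432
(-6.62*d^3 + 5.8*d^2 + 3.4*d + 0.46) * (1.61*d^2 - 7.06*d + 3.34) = -10.6582*d^5 + 56.0752*d^4 - 57.5848*d^3 - 3.8914*d^2 + 8.1084*d + 1.5364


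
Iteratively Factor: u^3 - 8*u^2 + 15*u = (u - 5)*(u^2 - 3*u) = (u - 5)*(u - 3)*(u)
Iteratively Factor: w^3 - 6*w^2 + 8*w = (w - 4)*(w^2 - 2*w) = w*(w - 4)*(w - 2)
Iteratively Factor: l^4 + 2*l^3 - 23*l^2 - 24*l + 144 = (l - 3)*(l^3 + 5*l^2 - 8*l - 48) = (l - 3)*(l + 4)*(l^2 + l - 12) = (l - 3)*(l + 4)^2*(l - 3)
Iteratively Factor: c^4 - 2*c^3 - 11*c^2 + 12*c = (c)*(c^3 - 2*c^2 - 11*c + 12) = c*(c - 4)*(c^2 + 2*c - 3) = c*(c - 4)*(c + 3)*(c - 1)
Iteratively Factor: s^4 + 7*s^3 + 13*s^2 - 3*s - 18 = (s + 3)*(s^3 + 4*s^2 + s - 6) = (s + 3)^2*(s^2 + s - 2) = (s + 2)*(s + 3)^2*(s - 1)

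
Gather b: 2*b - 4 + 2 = 2*b - 2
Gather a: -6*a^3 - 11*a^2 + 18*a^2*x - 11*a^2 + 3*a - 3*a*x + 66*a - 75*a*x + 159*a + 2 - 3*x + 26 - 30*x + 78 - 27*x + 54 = -6*a^3 + a^2*(18*x - 22) + a*(228 - 78*x) - 60*x + 160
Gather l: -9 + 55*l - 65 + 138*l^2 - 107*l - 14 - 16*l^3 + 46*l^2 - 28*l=-16*l^3 + 184*l^2 - 80*l - 88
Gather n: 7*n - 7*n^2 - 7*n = -7*n^2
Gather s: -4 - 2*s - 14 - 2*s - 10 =-4*s - 28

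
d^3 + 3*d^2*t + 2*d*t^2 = d*(d + t)*(d + 2*t)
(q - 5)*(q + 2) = q^2 - 3*q - 10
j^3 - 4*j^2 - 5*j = j*(j - 5)*(j + 1)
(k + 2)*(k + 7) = k^2 + 9*k + 14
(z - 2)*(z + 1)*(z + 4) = z^3 + 3*z^2 - 6*z - 8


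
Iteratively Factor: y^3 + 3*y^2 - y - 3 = (y - 1)*(y^2 + 4*y + 3) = (y - 1)*(y + 1)*(y + 3)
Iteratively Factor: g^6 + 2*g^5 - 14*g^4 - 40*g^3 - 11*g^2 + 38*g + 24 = (g + 1)*(g^5 + g^4 - 15*g^3 - 25*g^2 + 14*g + 24) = (g + 1)^2*(g^4 - 15*g^2 - 10*g + 24) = (g + 1)^2*(g + 2)*(g^3 - 2*g^2 - 11*g + 12) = (g + 1)^2*(g + 2)*(g + 3)*(g^2 - 5*g + 4) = (g - 4)*(g + 1)^2*(g + 2)*(g + 3)*(g - 1)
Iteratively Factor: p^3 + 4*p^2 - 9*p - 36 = (p - 3)*(p^2 + 7*p + 12) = (p - 3)*(p + 4)*(p + 3)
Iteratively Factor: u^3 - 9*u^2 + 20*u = (u - 5)*(u^2 - 4*u) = u*(u - 5)*(u - 4)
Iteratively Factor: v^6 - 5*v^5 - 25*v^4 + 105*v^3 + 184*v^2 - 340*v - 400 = (v - 5)*(v^5 - 25*v^3 - 20*v^2 + 84*v + 80) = (v - 5)*(v - 2)*(v^4 + 2*v^3 - 21*v^2 - 62*v - 40) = (v - 5)*(v - 2)*(v + 4)*(v^3 - 2*v^2 - 13*v - 10) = (v - 5)^2*(v - 2)*(v + 4)*(v^2 + 3*v + 2) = (v - 5)^2*(v - 2)*(v + 1)*(v + 4)*(v + 2)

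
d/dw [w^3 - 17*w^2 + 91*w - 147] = 3*w^2 - 34*w + 91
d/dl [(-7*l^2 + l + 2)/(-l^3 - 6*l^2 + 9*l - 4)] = (-7*l^4 + 2*l^3 - 51*l^2 + 80*l - 22)/(l^6 + 12*l^5 + 18*l^4 - 100*l^3 + 129*l^2 - 72*l + 16)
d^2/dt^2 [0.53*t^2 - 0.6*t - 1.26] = 1.06000000000000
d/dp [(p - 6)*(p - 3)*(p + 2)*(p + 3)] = 4*p^3 - 12*p^2 - 42*p + 36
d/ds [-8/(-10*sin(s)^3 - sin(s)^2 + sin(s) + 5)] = 8*(-30*sin(s)^2 - 2*sin(s) + 1)*cos(s)/(10*sin(s)^3 + sin(s)^2 - sin(s) - 5)^2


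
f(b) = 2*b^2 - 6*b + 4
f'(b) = 4*b - 6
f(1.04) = -0.08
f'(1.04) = -1.84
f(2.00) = 0.00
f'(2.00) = 2.00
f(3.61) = 8.40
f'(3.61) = 8.44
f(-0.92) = 11.21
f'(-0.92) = -9.68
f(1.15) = -0.26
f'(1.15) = -1.40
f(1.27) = -0.39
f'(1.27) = -0.92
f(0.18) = 2.98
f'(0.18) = -5.28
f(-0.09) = 4.56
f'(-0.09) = -6.36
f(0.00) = 4.00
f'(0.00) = -6.00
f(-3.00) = 40.00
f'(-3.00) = -18.00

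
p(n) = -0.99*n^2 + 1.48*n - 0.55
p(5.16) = -19.27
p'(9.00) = -16.34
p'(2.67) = -3.81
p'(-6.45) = 14.25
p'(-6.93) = 15.20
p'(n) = 1.48 - 1.98*n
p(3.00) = -5.02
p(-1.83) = -6.57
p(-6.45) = -51.28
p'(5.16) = -8.74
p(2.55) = -3.21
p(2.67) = -3.66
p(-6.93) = -58.35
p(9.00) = -67.42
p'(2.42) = -3.31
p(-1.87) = -6.78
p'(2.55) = -3.57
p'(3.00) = -4.46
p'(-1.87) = 5.18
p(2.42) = -2.77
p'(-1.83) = 5.10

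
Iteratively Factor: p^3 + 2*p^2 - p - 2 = (p + 1)*(p^2 + p - 2) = (p - 1)*(p + 1)*(p + 2)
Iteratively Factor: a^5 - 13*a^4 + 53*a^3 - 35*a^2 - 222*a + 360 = (a - 3)*(a^4 - 10*a^3 + 23*a^2 + 34*a - 120) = (a - 5)*(a - 3)*(a^3 - 5*a^2 - 2*a + 24) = (a - 5)*(a - 4)*(a - 3)*(a^2 - a - 6) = (a - 5)*(a - 4)*(a - 3)^2*(a + 2)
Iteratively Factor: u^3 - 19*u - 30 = (u + 3)*(u^2 - 3*u - 10) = (u + 2)*(u + 3)*(u - 5)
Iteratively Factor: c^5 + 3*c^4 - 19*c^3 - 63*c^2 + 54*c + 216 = (c + 3)*(c^4 - 19*c^2 - 6*c + 72) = (c + 3)^2*(c^3 - 3*c^2 - 10*c + 24) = (c + 3)^3*(c^2 - 6*c + 8) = (c - 4)*(c + 3)^3*(c - 2)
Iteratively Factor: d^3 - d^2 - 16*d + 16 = (d + 4)*(d^2 - 5*d + 4) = (d - 4)*(d + 4)*(d - 1)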